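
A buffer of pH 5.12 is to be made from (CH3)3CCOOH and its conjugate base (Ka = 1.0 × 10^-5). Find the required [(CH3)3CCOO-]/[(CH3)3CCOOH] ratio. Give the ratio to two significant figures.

pKa = -log(1.0 × 10^-5) = 5.000
pH = pKa + log(r) ⇒ log(r) = 5.12 − 5.000 = +0.120
r = [(CH3)3CCOO-]/[(CH3)3CCOOH] = 10^(+0.120) = 1.32

ratio = 1.3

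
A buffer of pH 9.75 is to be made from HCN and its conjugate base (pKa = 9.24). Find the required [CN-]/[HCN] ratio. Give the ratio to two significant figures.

pH = pKa + log(r) ⇒ log(r) = 9.75 − 9.24 = +0.51
r = [CN-]/[HCN] = 10^(+0.51) = 3.24

ratio = 3.2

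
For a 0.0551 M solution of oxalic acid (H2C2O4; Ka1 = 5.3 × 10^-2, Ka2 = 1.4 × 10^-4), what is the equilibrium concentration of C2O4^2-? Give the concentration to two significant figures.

1.4 × 10^-4 M

First ionization gives [H+] ≈ [HC2O4-] = 3.37 × 10^-2 M.
Second step: Ka2 = [H+][C2O4^2-]/[HC2O4-] ≈ [C2O4^2-] (since [H+] ≈ [HC2O4-]).
So [C2O4^2-] ≈ Ka2.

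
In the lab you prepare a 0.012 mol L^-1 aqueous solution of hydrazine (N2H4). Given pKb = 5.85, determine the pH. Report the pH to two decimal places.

N2H4 + H2O ⇌ N2H5+ + OH-
Kb = 10^(−5.85) = 1.41 × 10^-6
From the ICE table, Kb = x²/(0.012 − x) = 1.41 × 10^-6.
Assume x ≪ 0.012: x ≈ √(1.41 × 10^-6 × 0.012) = 1.30 × 10^-4 M
Check: 1.1% ionized — well under 5%, approximation valid.
pOH = −log(1.30 × 10^-4) = 3.89; pH = 14.00 − 3.89 = 10.11

pH = 10.11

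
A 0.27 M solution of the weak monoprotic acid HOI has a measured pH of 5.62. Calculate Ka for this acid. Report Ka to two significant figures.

Ka = 2.1 × 10^-11

[H+] = 10^(-5.62) = 2.40 × 10^-6 M
At equilibrium [HA] = 0.27 − 2.40 × 10^-6 = 2.70 × 10^-1 M
Ka = [H+][A-]/[HA] = (2.40 × 10^-6)² / 2.70 × 10^-1 = 2.1 × 10^-11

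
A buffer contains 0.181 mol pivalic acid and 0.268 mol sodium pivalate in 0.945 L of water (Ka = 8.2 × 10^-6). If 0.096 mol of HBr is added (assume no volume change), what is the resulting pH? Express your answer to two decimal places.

Added H+ converts (CH3)3CCOO- to (CH3)3CCOOH: (CH3)3CCOOH → 0.277 mol, (CH3)3CCOO- → 0.172 mol.
pKa = −log(8.2 × 10^-6) = 5.086
Henderson–Hasselbalch with mole ratio 0.172/0.277: pH = 5.086 + (-0.207)

pH = 4.88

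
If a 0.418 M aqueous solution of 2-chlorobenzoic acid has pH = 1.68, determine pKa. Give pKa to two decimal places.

[H+] = 10^(-1.68) = 2.09 × 10^-2 M
At equilibrium [HA] = 0.418 − 2.09 × 10^-2 = 3.97 × 10^-1 M
Ka = [H+][A-]/[HA] = (2.09 × 10^-2)² / 3.97 × 10^-1 = 1.10 × 10^-3
pKa = -log(1.10 × 10^-3) = 2.96

pKa = 2.96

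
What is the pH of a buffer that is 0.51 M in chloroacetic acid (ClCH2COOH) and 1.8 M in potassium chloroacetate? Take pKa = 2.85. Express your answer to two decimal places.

pH = 3.40

pH = pKa + log([A⁻]/[HA]) = 2.85 + log(1.8/0.51)
pH = 2.85 + (+0.548) = 3.40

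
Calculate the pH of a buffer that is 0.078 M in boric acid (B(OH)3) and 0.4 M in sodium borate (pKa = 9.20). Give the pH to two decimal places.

Using pH = pKa + log([base]/[acid]) with [base]/[acid] = 0.4/0.078:
pH = 9.20 + (+0.710) = 9.91

pH = 9.91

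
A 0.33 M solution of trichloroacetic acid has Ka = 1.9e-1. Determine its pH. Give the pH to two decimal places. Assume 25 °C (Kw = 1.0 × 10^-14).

pH = 0.76

Cl3CCOOH ⇌ Cl3CCOO- + H+
From the ICE table, Ka = x²/(0.33 − x) = 1.9 × 10^-1.
The 5% rule fails; solving x² + Ka·x − Ka·C₀ = 0 exactly:
x = [−0.19 + √(0.19² + 0.251)]/2 = 1.73 × 10^-1 M
pH = −log[H+] = −log(1.73 × 10^-1) = 0.76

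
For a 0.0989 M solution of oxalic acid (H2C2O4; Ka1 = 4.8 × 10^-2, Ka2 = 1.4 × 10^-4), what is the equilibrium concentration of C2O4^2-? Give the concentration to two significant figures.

1.4 × 10^-4 M

First ionization gives [H+] ≈ [HC2O4-] = 4.90 × 10^-2 M.
Second step: Ka2 = [H+][C2O4^2-]/[HC2O4-] ≈ [C2O4^2-] (since [H+] ≈ [HC2O4-]).
So [C2O4^2-] ≈ Ka2.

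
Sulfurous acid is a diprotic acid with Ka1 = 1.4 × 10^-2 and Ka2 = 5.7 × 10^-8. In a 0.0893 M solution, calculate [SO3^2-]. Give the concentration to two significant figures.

5.7 × 10^-8 M

First ionization gives [H+] ≈ [HSO3-] = 2.90 × 10^-2 M.
Second step: Ka2 = [H+][SO3^2-]/[HSO3-] ≈ [SO3^2-] (since [H+] ≈ [HSO3-]).
So [SO3^2-] ≈ Ka2.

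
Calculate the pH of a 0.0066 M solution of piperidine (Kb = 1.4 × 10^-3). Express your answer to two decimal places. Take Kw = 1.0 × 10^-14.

pH = 11.38

C5H10NH + H2O ⇌ C5H10NH2+ + OH-
From the ICE table, Kb = x²/(0.0066 − x) = 1.4 × 10^-3.
x is not negligible relative to C₀; solve x² + 0.0014·x − 9.24e-06 = 0.
x = [−0.0014 + √(0.0014² + 3.7e-05)]/2 = 2.42 × 10^-3 M
pOH = 2.62, so pH = 14.00 − pOH = 11.38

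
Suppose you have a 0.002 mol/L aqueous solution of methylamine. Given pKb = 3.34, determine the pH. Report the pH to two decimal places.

CH3NH2 + H2O ⇌ CH3NH3+ + OH-
Kb = 10^(−3.34) = 4.57 × 10^-4
From the ICE table, Kb = [OH-]²/(0.002 − [OH-]) = 4.57 × 10^-4.
[OH-] is not negligible relative to C₀; solve [OH-]² + 0.000457·[OH-] − 9.14e-07 = 0.
[OH-] = [−0.000457 + √(0.000457² + 3.66e-06)]/2 = 7.54 × 10^-4 M
pOH = −log(7.54 × 10^-4) = 3.12; pH = 14.00 − 3.12 = 10.88

pH = 10.88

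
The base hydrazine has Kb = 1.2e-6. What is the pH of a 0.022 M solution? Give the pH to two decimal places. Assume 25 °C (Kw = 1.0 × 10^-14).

N2H4 + H2O ⇌ N2H5+ + OH-
Kb = [OH-]²/(0.022 − [OH-]) = 1.2 × 10^-6
Assume [OH-] ≪ 0.022: [OH-] ≈ √(1.2 × 10^-6 × 0.022) = 1.62 × 10^-4 M
Check: 0.74% ionized — well under 5%, approximation valid.
pOH = 3.79, so pH = 14.00 − pOH = 10.21

pH = 10.21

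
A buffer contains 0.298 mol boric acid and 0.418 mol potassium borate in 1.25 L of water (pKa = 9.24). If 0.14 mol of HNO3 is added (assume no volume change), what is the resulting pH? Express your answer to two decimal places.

pH = 9.04

After neutralization: n(B(OH)3) = 0.438 mol, n(B(OH)4-) = 0.278 mol.
Henderson–Hasselbalch with mole ratio 0.278/0.438: pH = 9.24 + (-0.197)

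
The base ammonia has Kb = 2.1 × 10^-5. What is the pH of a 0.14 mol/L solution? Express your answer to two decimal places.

NH3 + H2O ⇌ NH4+ + OH-
Let x = [OH-] at equilibrium. Kb = x²/(0.14 − x).
Since Kb ≪ C₀, x ≈ √(Kb·C₀) = 1.71 × 10^-3 M.
pOH = 2.77, so pH = 14.00 − pOH = 11.23

pH = 11.23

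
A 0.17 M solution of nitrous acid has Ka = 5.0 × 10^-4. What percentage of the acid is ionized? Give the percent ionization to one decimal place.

HNO2 ⇌ NO2- + H+; let x = [H+] at equilibrium.
Solve x² + 0.0005x − 8.5e-05 = 0 → x = 8.97 × 10^-3 M
% ionization = x/C₀ × 100% = 8.97 × 10^-3/0.17 × 100% = 5.3%

5.3%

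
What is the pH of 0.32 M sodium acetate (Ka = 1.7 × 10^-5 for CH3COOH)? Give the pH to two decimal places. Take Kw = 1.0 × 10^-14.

CH3COO- is the conjugate base of the weak acid CH3COOH.
Kb = Kw/Ka = 1.0×10^-14 / 1.7 × 10^-5 = 5.88 × 10^-10
From the ICE table, Kb = [OH-]²/(0.32 − [OH-]) = 5.88 × 10^-10.
Assume [OH-] ≪ 0.32: [OH-] ≈ √(5.88 × 10^-10 × 0.32) = 1.37 × 10^-5 M
([OH-]/C₀ = 0.0043% < 5%, so the approximation holds.)
pOH = −log(1.37 × 10^-5) = 4.86; pH = 14.00 − 4.86 = 9.14

pH = 9.14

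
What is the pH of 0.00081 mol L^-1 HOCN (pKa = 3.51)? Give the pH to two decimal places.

pH = 3.43

HOCN ⇌ OCN- + H+
Ka = 10^(−3.51) = 3.09 × 10^-4
From the ICE table, Ka = [H+]²/(0.00081 − [H+]) = 3.09 × 10^-4.
Here C₀/Ka ≈ 2.62, so the small-[H+] approximation fails. Use the quadratic:
[H+] = [−0.000309 + √(0.000309² + 1e-06)]/2 = 3.69 × 10^-4 M
pH = −log[H+] = −log(3.69 × 10^-4) = 3.43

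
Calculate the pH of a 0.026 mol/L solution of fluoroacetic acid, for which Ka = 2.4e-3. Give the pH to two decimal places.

pH = 2.17

FCH2COOH ⇌ FCH2COO- + H+
From the ICE table, Ka = [H+]²/(0.026 − [H+]) = 2.4 × 10^-3.
The 5% rule fails; solving [H+]² + Ka·[H+] − Ka·C₀ = 0 exactly:
[H+] = (−Ka + √(Ka² + 4·Ka·C₀))/2 = 6.79 × 10^-3 M
pH = −log[H+] = −log(6.79 × 10^-3) = 2.17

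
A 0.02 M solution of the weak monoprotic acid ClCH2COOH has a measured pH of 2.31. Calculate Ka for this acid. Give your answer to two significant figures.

[H+] = 10^(-2.31) = 4.90 × 10^-3 M
At equilibrium [HA] = 0.02 − 4.90 × 10^-3 = 1.51 × 10^-2 M
Ka = [H+][A-]/[HA] = (4.90 × 10^-3)² / 1.51 × 10^-2 = 1.6 × 10^-3

Ka = 1.6 × 10^-3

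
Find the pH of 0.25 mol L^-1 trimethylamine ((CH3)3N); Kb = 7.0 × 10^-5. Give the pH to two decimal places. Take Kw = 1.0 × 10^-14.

pH = 11.62

(CH3)3N + H2O ⇌ (CH3)3NH+ + OH-
Kb = [OH-]²/(0.25 − [OH-]) = 7.0 × 10^-5
Since Kb ≪ C₀, [OH-] ≈ √(Kb·C₀) = 4.18 × 10^-3 M.
Check: 1.7% ionized — well under 5%, approximation valid.
pOH = −log(4.18 × 10^-3) = 2.38; pH = 14.00 − 2.38 = 11.62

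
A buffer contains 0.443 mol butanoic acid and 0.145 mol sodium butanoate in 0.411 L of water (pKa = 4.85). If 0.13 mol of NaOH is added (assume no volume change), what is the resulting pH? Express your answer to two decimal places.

After neutralization: n(CH3(CH2)2COOH) = 0.313 mol, n(CH3(CH2)2COO-) = 0.275 mol.
Henderson–Hasselbalch with mole ratio 0.275/0.313: pH = 4.85 + (-0.056)

pH = 4.79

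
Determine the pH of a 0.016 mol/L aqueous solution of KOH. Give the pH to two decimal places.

pH = 12.20

KOH is a strong base; [OH-] = 0.016 M.
pOH = -log(0.016) = 1.80
pH = 14.00 - 1.80 = 12.20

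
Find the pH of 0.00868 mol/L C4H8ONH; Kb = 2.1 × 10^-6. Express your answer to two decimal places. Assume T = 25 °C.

C4H8ONH + H2O ⇌ C4H8ONH2+ + OH-
Let x = [OH-] at equilibrium. Kb = x²/(0.00868 − x).
Assume x ≪ 0.00868: x ≈ √(2.1 × 10^-6 × 0.00868) = 1.35 × 10^-4 M
Check: 1.6% ionized — well under 5%, approximation valid.
pOH = 3.87, so pH = 14.00 − pOH = 10.13

pH = 10.13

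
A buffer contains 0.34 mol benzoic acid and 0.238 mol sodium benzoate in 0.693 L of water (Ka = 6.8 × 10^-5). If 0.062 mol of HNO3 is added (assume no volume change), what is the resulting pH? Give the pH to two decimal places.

Added H+ converts C6H5COO- to C6H5COOH: C6H5COOH → 0.402 mol, C6H5COO- → 0.176 mol.
pKa = −log(6.8 × 10^-5) = 4.167
pH = pKa + log(n_C6H5COO-/n_C6H5COOH) = 4.167 + log(0.176/0.402) = 4.167 + (-0.359)

pH = 3.81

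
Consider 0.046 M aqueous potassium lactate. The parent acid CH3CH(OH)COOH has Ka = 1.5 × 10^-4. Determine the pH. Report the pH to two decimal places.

CH3CH(OH)COO- is the conjugate base of the weak acid CH3CH(OH)COOH.
Kb = Kw/Ka = 1.0×10^-14 / 1.5 × 10^-4 = 6.67 × 10^-11
Kb = x²/(0.046 − x) = 6.67 × 10^-11
Neglecting x in the denominator: x = √(6.67 × 10^-11 × 0.046) = 1.75 × 10^-6 M
pOH = −log(1.75 × 10^-6) = 5.76; pH = 14.00 − 5.76 = 8.24

pH = 8.24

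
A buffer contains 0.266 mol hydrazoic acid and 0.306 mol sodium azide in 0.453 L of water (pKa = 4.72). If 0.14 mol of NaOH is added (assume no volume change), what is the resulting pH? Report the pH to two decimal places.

OH- converts HN3 to N3-: HN3 → 0.126 mol, N3- → 0.446 mol.
pH = pKa + log([A⁻]/[HA]) = 4.72 + log(0.446/0.126) = 4.72 +0.549

pH = 5.27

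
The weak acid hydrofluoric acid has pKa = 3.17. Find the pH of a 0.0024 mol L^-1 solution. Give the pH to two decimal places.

pH = 3.01

HF ⇌ F- + H+
Ka = 10^(−3.17) = 6.76 × 10^-4
Ka = x²/(0.0024 − x) = 6.76 × 10^-4
The 5% rule fails; solving x² + Ka·x − Ka·C₀ = 0 exactly:
x = [−0.000676 + √(0.000676² + 6.49e-06)]/2 = 9.80 × 10^-4 M
pH = −log(9.80 × 10^-4) = 3.01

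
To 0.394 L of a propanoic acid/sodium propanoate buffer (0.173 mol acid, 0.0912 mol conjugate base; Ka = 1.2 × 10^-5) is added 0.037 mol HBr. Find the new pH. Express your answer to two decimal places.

pH = 4.33

Added H+ converts CH3CH2COO- to CH3CH2COOH: CH3CH2COOH → 0.21 mol, CH3CH2COO- → 0.0542 mol.
pKa = −log(1.2 × 10^-5) = 4.921
pH = pKa + log([A⁻]/[HA]) = 4.921 + log(0.0542/0.21) = 4.921 -0.588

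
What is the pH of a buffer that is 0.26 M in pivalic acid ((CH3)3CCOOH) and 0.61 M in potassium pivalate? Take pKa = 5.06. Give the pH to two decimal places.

pH = 5.43

Henderson–Hasselbalch: pH = pKa + log([(CH3)3CCOO-]/[(CH3)3CCOOH]) = 5.06 + log(0.61/0.26)
pH = 5.06 + (+0.370) = 5.43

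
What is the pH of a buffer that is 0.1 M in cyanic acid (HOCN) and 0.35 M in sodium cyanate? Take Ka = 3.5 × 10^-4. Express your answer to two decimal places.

pH = 4.00

pKa = −log(3.5 × 10^-4) = 3.456
Henderson–Hasselbalch: pH = pKa + log([OCN-]/[HOCN]) = 3.456 + log(0.35/0.1)
pH = 3.456 + (+0.544) = 4.00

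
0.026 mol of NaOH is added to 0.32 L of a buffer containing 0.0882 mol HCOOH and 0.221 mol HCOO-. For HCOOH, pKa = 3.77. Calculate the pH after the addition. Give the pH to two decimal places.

pH = 4.37

OH- converts HCOOH to HCOO-: HCOOH → 0.0622 mol, HCOO- → 0.247 mol.
pH = pKa + log(n_HCOO-/n_HCOOH) = 3.77 + log(0.247/0.0622) = 3.77 + (+0.599)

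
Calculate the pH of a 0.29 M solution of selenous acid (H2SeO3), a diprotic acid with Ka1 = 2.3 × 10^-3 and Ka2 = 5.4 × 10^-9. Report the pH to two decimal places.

pH = 1.61

Since Ka1 ≫ Ka2, the first ionization dominates [H+].
Ka1 = x²/(0.29 − x) = 2.3 × 10^-3
Solving the quadratic: x = (−Ka1 + √(Ka1² + 4·Ka1·C₀))/2 = 2.47 × 10^-2 M
pH = −log(2.47 × 10^-2) = 1.61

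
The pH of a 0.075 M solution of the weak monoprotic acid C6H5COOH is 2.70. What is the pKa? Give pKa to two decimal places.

[H+] = 10^(-2.70) = 2.00 × 10^-3 M
At equilibrium [HA] = 0.075 − 2.00 × 10^-3 = 7.30 × 10^-2 M
Ka = [H+][A-]/[HA] = (2.00 × 10^-3)² / 7.30 × 10^-2 = 5.48 × 10^-5
pKa = -log(5.48 × 10^-5) = 4.26

pKa = 4.26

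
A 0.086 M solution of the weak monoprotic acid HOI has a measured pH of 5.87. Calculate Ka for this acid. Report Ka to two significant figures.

Ka = 2.1 × 10^-11

[H+] = 10^(-5.87) = 1.35 × 10^-6 M
At equilibrium [HA] = 0.086 − 1.35 × 10^-6 = 8.60 × 10^-2 M
Ka = [H+][A-]/[HA] = (1.35 × 10^-6)² / 8.60 × 10^-2 = 2.1 × 10^-11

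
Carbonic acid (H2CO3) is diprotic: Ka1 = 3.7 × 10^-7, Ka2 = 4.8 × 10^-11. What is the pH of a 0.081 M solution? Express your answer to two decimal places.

Since Ka1 ≫ Ka2, the first ionization dominates [H+].
Ka1 = x²/(0.081 − x) = 3.7 × 10^-7
x ≈ √(3.7 × 10^-7 × 0.081) = 1.73 × 10^-4 M
pH = −log(1.73 × 10^-4) = 3.76

pH = 3.76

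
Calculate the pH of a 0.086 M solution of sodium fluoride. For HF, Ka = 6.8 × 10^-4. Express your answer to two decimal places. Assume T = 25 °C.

pH = 8.05

F- is the conjugate base of the weak acid HF.
Kb = Kw/Ka = 1.0×10^-14 / 6.8 × 10^-4 = 1.47 × 10^-11
Kb = x²/(0.086 − x) = 1.47 × 10^-11
Assume x ≪ 0.086: x ≈ √(1.47 × 10^-11 × 0.086) = 1.12 × 10^-6 M
pOH = −log(1.12 × 10^-6) = 5.95; pH = 14.00 − 5.95 = 8.05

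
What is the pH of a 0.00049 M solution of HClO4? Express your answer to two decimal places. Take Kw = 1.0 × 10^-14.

pH = 3.31

HClO4 is a strong acid and dissociates completely, so [H+] = 0.00049 M.
pH = -log(0.00049) = 3.31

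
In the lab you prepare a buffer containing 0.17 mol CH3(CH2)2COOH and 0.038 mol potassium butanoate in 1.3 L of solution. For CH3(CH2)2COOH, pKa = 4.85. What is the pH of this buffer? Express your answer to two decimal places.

pH = 4.20

pH = pKa + log([A⁻]/[HA]) = 4.85 + log(0.038/0.17)
pH = 4.85 + (-0.651) = 4.20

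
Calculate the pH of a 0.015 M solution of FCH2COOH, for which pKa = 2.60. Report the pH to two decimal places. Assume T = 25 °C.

FCH2COOH ⇌ FCH2COO- + H+
Ka = 10^(−2.60) = 2.51 × 10^-3
Ka = x²/(0.015 − x) = 2.51 × 10^-3
Here C₀/Ka ≈ 5.98, so the small-x approximation fails. Use the quadratic:
x = [−0.00251 + √(0.00251² + 0.000151)]/2 = 5.01 × 10^-3 M
pH = −log(5.01 × 10^-3) = 2.30

pH = 2.30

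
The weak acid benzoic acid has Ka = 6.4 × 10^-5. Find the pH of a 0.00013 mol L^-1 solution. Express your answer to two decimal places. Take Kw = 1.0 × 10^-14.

C6H5COOH ⇌ C6H5COO- + H+
From the ICE table, Ka = [H+]²/(0.00013 − [H+]) = 6.4 × 10^-5.
[H+] is not negligible relative to C₀; solve [H+]² + 6.4e-05·[H+] − 8.32e-09 = 0.
[H+] = (−Ka + √(Ka² + 4·Ka·C₀))/2 = 6.47 × 10^-5 M
pH = −log(6.47 × 10^-5) = 4.19

pH = 4.19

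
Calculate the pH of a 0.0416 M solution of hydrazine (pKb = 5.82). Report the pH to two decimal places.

N2H4 + H2O ⇌ N2H5+ + OH-
Kb = 10^(−5.82) = 1.51 × 10^-6
From the ICE table, Kb = x²/(0.0416 − x) = 1.51 × 10^-6.
Neglecting x in the denominator: x = √(1.51 × 10^-6 × 0.0416) = 2.51 × 10^-4 M
pOH = 3.60, so pH = 14.00 − pOH = 10.40

pH = 10.40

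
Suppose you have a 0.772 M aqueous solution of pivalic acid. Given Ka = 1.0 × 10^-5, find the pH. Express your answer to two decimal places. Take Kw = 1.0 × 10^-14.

pH = 2.56

(CH3)3CCOOH ⇌ (CH3)3CCOO- + H+
Let x = [H+] at equilibrium. Ka = x²/(0.772 − x).
Assume x ≪ 0.772: x ≈ √(1.0 × 10^-5 × 0.772) = 2.78 × 10^-3 M
pH = −log[H+] = −log(2.78 × 10^-3) = 2.56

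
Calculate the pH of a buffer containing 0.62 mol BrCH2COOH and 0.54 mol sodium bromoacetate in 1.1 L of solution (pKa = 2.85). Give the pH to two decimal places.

pH = 2.79

Henderson–Hasselbalch: pH = pKa + log([BrCH2COO-]/[BrCH2COOH]) = 2.85 + log(0.54/0.62)
pH = 2.85 + (-0.060) = 2.79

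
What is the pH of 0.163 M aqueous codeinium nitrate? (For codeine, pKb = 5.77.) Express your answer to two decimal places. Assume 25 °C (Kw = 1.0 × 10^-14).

C18H22NO3+ is the conjugate acid of the weak base C18H21NO3.
Kb = 10^(−5.77) = 1.70 × 10^-6
Ka = Kw/Kb = 1.0×10^-14 / 1.70 × 10^-6 = 5.88 × 10^-9
From the ICE table, Ka = x²/(0.163 − x) = 5.88 × 10^-9.
Assume x ≪ 0.163: x ≈ √(5.88 × 10^-9 × 0.163) = 3.10 × 10^-5 M
(x/C₀ = 0.019% < 5%, so the approximation holds.)
pH = −log[H+] = −log(3.10 × 10^-5) = 4.51

pH = 4.51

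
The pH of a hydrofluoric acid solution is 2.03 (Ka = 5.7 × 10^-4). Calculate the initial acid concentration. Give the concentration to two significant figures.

[H+] = 10^(-2.03) = 9.33 × 10^-3 M = x
Ka = x²/(C₀ − x) ⇒ C₀ = x + x²/Ka
C₀ = 9.33 × 10^-3 + (9.33 × 10^-3)²/(5.7 × 10^-4) = 1.62 × 10^-1 M

C₀ = 1.6 × 10^-1 M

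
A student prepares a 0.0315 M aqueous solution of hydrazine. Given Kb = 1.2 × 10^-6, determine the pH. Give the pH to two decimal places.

pH = 10.29

N2H4 + H2O ⇌ N2H5+ + OH-
From the ICE table, Kb = [OH-]²/(0.0315 − [OH-]) = 1.2 × 10^-6.
Since Kb ≪ C₀, [OH-] ≈ √(Kb·C₀) = 1.94 × 10^-4 M.
pOH = −log(1.94 × 10^-4) = 3.71; pH = 14.00 − 3.71 = 10.29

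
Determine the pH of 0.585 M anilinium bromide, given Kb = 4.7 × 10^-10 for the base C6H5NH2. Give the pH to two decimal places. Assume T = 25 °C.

pH = 2.45

C6H5NH3+ is the conjugate acid of the weak base C6H5NH2.
Ka = Kw/Kb = 1.0×10^-14 / 4.7 × 10^-10 = 2.13 × 10^-5
From the ICE table, Ka = x²/(0.585 − x) = 2.13 × 10^-5.
Since Ka ≪ C₀, x ≈ √(Ka·C₀) = 3.53 × 10^-3 M.
pH = −log[H+] = −log(3.53 × 10^-3) = 2.45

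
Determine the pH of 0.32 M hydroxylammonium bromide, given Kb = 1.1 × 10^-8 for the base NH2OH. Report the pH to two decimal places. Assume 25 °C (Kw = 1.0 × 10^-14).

NH3OH+ is the conjugate acid of the weak base NH2OH.
Ka = Kw/Kb = 1.0×10^-14 / 1.1 × 10^-8 = 9.09 × 10^-7
From the ICE table, Ka = [H+]²/(0.32 − [H+]) = 9.09 × 10^-7.
Since Ka ≪ C₀, [H+] ≈ √(Ka·C₀) = 5.39 × 10^-4 M.
([H+]/C₀ = 0.17% < 5%, so the approximation holds.)
pH = −log[H+] = −log(5.39 × 10^-4) = 3.27

pH = 3.27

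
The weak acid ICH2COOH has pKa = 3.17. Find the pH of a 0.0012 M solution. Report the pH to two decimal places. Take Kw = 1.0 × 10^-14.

pH = 3.20

ICH2COOH ⇌ ICH2COO- + H+
Ka = 10^(−3.17) = 6.76 × 10^-4
Let x = [H+] at equilibrium. Ka = x²/(0.0012 − x).
The 5% rule fails; solving x² + Ka·x − Ka·C₀ = 0 exactly:
x = [−0.000676 + √(0.000676² + 3.24e-06)]/2 = 6.24 × 10^-4 M
pH = −log(6.24 × 10^-4) = 3.20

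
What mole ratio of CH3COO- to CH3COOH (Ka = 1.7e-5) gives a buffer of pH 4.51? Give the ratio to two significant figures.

ratio = 0.55

pKa = -log(1.7 × 10^-5) = 4.770
pH = pKa + log(r) ⇒ log(r) = 4.51 − 4.770 = -0.260
r = [CH3COO-]/[CH3COOH] = 10^(-0.260) = 0.55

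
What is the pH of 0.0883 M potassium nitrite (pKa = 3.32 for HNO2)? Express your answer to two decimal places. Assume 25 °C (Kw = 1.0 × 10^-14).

NO2- is the conjugate base of the weak acid HNO2.
Ka = 10^(−3.32) = 4.79 × 10^-4
Kb = Kw/Ka = 1.0×10^-14 / 4.79 × 10^-4 = 2.09 × 10^-11
From the ICE table, Kb = [OH-]²/(0.0883 − [OH-]) = 2.09 × 10^-11.
Since Kb ≪ C₀, [OH-] ≈ √(Kb·C₀) = 1.36 × 10^-6 M.
([OH-]/C₀ = 0.0015% < 5%, so the approximation holds.)
pOH = 5.87, so pH = 14.00 − pOH = 8.13

pH = 8.13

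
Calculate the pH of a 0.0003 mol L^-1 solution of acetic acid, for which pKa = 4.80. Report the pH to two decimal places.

pH = 4.21

CH3COOH ⇌ CH3COO- + H+
Ka = 10^(−4.80) = 1.58 × 10^-5
Ka = [H+]²/(0.0003 − [H+]) = 1.58 × 10^-5
Here C₀/Ka ≈ 19, so the small-[H+] approximation fails. Use the quadratic:
[H+] = (−Ka + √(Ka² + 4·Ka·C₀))/2 = 6.14 × 10^-5 M
pH = −log[H+] = −log(6.14 × 10^-5) = 4.21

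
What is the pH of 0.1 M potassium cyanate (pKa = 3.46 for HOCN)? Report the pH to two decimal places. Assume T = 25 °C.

pH = 8.23

OCN- is the conjugate base of the weak acid HOCN.
Ka = 10^(−3.46) = 3.47 × 10^-4
Kb = Kw/Ka = 1.0×10^-14 / 3.47 × 10^-4 = 2.88 × 10^-11
From the ICE table, Kb = x²/(0.1 − x) = 2.88 × 10^-11.
Assume x ≪ 0.1: x ≈ √(2.88 × 10^-11 × 0.1) = 1.70 × 10^-6 M
(x/C₀ = 0.0017% < 5%, so the approximation holds.)
pOH = 5.77, so pH = 14.00 − pOH = 8.23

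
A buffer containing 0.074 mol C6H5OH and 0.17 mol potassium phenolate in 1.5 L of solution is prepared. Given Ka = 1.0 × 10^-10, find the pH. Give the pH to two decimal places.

pH = 10.36

pKa = −log(1.0 × 10^-10) = 10.000
pH = pKa + log([A⁻]/[HA]) = 10.000 + log(0.17/0.074)
pH = 10.000 + (+0.361) = 10.36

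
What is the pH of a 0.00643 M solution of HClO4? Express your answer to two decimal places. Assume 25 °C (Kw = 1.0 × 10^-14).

HClO4 is a strong acid and dissociates completely, so [H+] = 0.00643 M.
pH = -log(0.00643) = 2.19

pH = 2.19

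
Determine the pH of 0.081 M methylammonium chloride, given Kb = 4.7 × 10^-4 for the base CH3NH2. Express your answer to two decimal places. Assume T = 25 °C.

CH3NH3+ is the conjugate acid of the weak base CH3NH2.
Ka = Kw/Kb = 1.0×10^-14 / 4.7 × 10^-4 = 2.13 × 10^-11
From the ICE table, Ka = x²/(0.081 − x) = 2.13 × 10^-11.
Since Ka ≪ C₀, x ≈ √(Ka·C₀) = 1.31 × 10^-6 M.
pH = −log(1.31 × 10^-6) = 5.88

pH = 5.88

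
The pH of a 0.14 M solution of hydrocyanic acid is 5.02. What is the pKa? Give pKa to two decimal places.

[H+] = 10^(-5.02) = 9.55 × 10^-6 M
At equilibrium [HA] = 0.14 − 9.55 × 10^-6 = 1.40 × 10^-1 M
Ka = [H+][A-]/[HA] = (9.55 × 10^-6)² / 1.40 × 10^-1 = 6.51 × 10^-10
pKa = -log(6.51 × 10^-10) = 9.19

pKa = 9.19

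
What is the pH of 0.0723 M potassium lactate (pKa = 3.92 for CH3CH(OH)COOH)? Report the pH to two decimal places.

pH = 8.39

CH3CH(OH)COO- is the conjugate base of the weak acid CH3CH(OH)COOH.
Ka = 10^(−3.92) = 1.20 × 10^-4
Kb = Kw/Ka = 1.0×10^-14 / 1.20 × 10^-4 = 8.33 × 10^-11
Kb = [OH-]²/(0.0723 − [OH-]) = 8.33 × 10^-11
Neglecting [OH-] in the denominator: [OH-] = √(8.33 × 10^-11 × 0.0723) = 2.45 × 10^-6 M
([OH-]/C₀ = 0.0034% < 5%, so the approximation holds.)
pOH = −log(2.45 × 10^-6) = 5.61; pH = 14.00 − 5.61 = 8.39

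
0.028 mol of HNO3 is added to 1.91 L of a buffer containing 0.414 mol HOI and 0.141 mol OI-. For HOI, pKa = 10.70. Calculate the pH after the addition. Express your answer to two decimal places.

pH = 10.11

After neutralization: n(HOI) = 0.442 mol, n(OI-) = 0.113 mol.
pH = pKa + log(n_OI-/n_HOI) = 10.70 + log(0.113/0.442) = 10.70 + (-0.592)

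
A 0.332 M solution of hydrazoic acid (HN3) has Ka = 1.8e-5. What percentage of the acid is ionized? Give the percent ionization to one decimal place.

HN3 ⇌ N3- + H+; let x = [H+] at equilibrium.
x ≈ √(Ka·C₀) = √(1.8 × 10^-5 × 0.332) = 2.44 × 10^-3 M
Fraction ionized = 2.44 × 10^-3 / 0.332 = 0.0073 → 0.7%

0.7%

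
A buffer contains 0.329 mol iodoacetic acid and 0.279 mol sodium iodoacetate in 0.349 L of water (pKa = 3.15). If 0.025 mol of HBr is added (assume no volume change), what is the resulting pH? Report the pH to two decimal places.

pH = 3.01

Added H+ converts ICH2COO- to ICH2COOH: ICH2COOH → 0.354 mol, ICH2COO- → 0.254 mol.
pH = pKa + log([A⁻]/[HA]) = 3.15 + log(0.254/0.354) = 3.15 -0.144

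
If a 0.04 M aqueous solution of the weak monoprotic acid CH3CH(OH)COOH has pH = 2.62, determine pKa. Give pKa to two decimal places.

[H+] = 10^(-2.62) = 2.40 × 10^-3 M
At equilibrium [HA] = 0.04 − 2.40 × 10^-3 = 3.76 × 10^-2 M
Ka = [H+][A-]/[HA] = (2.40 × 10^-3)² / 3.76 × 10^-2 = 1.53 × 10^-4
pKa = -log(1.53 × 10^-4) = 3.82

pKa = 3.82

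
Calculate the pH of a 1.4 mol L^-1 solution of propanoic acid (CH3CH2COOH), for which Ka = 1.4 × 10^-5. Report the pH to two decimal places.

CH3CH2COOH ⇌ CH3CH2COO- + H+
From the ICE table, Ka = x²/(1.4 − x) = 1.4 × 10^-5.
Assume x ≪ 1.4: x ≈ √(1.4 × 10^-5 × 1.4) = 4.43 × 10^-3 M
pH = −log[H+] = −log(4.43 × 10^-3) = 2.35

pH = 2.35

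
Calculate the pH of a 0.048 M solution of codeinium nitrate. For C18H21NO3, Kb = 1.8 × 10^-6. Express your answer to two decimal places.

pH = 4.79

C18H22NO3+ is the conjugate acid of the weak base C18H21NO3.
Ka = Kw/Kb = 1.0×10^-14 / 1.8 × 10^-6 = 5.56 × 10^-9
Ka = x²/(0.048 − x) = 5.56 × 10^-9
Neglecting x in the denominator: x = √(5.56 × 10^-9 × 0.048) = 1.63 × 10^-5 M
Check: 0.034% ionized — well under 5%, approximation valid.
pH = −log[H+] = −log(1.63 × 10^-5) = 4.79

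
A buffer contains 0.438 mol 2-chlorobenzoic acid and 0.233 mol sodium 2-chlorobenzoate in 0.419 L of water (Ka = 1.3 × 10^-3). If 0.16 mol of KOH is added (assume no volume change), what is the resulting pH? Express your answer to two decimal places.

pH = 3.04

After neutralization: n(ClC6H4COOH) = 0.278 mol, n(ClC6H4COO-) = 0.393 mol.
pKa = −log(1.3 × 10^-3) = 2.886
pH = pKa + log([A⁻]/[HA]) = 2.886 + log(0.393/0.278) = 2.886 +0.150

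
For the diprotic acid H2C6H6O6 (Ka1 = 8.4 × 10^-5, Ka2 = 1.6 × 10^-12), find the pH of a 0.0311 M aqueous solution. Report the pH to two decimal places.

pH = 2.80

Ka1 ≫ Ka2, so treat the first dissociation as the only significant source of H+.
Ka1 = x²/(0.0311 − x) = 8.4 × 10^-5
Solving the quadratic: x = (−Ka1 + √(Ka1² + 4·Ka1·C₀))/2 = 1.57 × 10^-3 M
pH = −log(1.57 × 10^-3) = 2.80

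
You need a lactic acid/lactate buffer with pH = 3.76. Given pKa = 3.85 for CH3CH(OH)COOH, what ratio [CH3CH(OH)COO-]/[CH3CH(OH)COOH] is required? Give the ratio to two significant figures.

ratio = 0.81

pH = pKa + log(r) ⇒ log(r) = 3.76 − 3.85 = -0.09
r = [CH3CH(OH)COO-]/[CH3CH(OH)COOH] = 10^(-0.09) = 0.813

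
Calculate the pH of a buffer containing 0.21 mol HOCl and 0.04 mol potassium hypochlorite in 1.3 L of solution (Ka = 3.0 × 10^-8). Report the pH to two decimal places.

pH = 6.80

pKa = −log(3.0 × 10^-8) = 7.523
Henderson–Hasselbalch: pH = pKa + log([OCl-]/[HOCl]) = 7.523 + log(0.04/0.21)
pH = 7.523 + (-0.720) = 6.80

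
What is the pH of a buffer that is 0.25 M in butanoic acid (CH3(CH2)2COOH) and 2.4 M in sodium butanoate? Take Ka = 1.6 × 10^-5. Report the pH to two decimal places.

pKa = −log(1.6 × 10^-5) = 4.796
Henderson–Hasselbalch: pH = pKa + log([CH3(CH2)2COO-]/[CH3(CH2)2COOH]) = 4.796 + log(2.4/0.25)
pH = 4.796 + (+0.982) = 5.78

pH = 5.78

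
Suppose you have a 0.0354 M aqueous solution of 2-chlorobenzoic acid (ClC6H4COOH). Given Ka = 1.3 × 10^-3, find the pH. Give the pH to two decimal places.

pH = 2.21

ClC6H4COOH ⇌ ClC6H4COO- + H+
From the ICE table, Ka = [H+]²/(0.0354 − [H+]) = 1.3 × 10^-3.
Here C₀/Ka ≈ 27.2, so the small-[H+] approximation fails. Use the quadratic:
[H+] = [−0.0013 + √(0.0013² + 0.000184)]/2 = 6.16 × 10^-3 M
pH = −log(6.16 × 10^-3) = 2.21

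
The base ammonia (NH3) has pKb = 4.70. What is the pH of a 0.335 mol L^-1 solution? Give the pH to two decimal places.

NH3 + H2O ⇌ NH4+ + OH-
Kb = 10^(−4.70) = 2.00 × 10^-5
From the ICE table, Kb = x²/(0.335 − x) = 2.00 × 10^-5.
Since Kb ≪ C₀, x ≈ √(Kb·C₀) = 2.59 × 10^-3 M.
pOH = −log(2.59 × 10^-3) = 2.59; pH = 14.00 − 2.59 = 11.41

pH = 11.41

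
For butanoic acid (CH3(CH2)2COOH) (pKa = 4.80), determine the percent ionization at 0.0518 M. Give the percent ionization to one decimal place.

1.7%

CH3(CH2)2COOH ⇌ CH3(CH2)2COO- + H+; let x = [H+] at equilibrium.
Ka = 10^(−4.80) = 1.58 × 10^-5
x ≈ √(Ka·C₀) = √(1.58 × 10^-5 × 0.0518) = 9.05 × 10^-4 M
Fraction ionized = 9.05 × 10^-4 / 0.0518 = 0.0175 → 1.7%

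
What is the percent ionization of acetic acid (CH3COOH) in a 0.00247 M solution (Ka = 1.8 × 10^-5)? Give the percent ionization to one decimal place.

CH3COOH ⇌ CH3COO- + H+; let x = [H+] at equilibrium.
Ka = x²/(C₀ − x); solving the quadratic gives x = 2.02 × 10^-4 M.
% ionization = x/C₀ × 100% = 2.02 × 10^-4/0.00247 × 100% = 8.2%

8.2%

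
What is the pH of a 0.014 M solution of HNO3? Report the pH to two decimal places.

pH = 1.85

HNO3 is a strong acid and dissociates completely, so [H+] = 0.014 M.
pH = -log(0.014) = 1.85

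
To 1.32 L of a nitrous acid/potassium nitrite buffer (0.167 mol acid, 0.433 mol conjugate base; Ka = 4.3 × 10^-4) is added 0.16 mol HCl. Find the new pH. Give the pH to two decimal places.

pH = 3.29

After neutralization: n(HNO2) = 0.327 mol, n(NO2-) = 0.273 mol.
pKa = −log(4.3 × 10^-4) = 3.367
Henderson–Hasselbalch with mole ratio 0.273/0.327: pH = 3.367 + (-0.078)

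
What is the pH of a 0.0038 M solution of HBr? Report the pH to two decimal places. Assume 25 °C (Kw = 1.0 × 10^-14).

HBr is a strong acid and dissociates completely, so [H+] = 0.0038 M.
pH = -log(0.0038) = 2.42

pH = 2.42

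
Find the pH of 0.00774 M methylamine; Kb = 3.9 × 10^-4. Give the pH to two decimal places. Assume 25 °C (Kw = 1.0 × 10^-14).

CH3NH2 + H2O ⇌ CH3NH3+ + OH-
From the ICE table, Kb = x²/(0.00774 − x) = 3.9 × 10^-4.
Here C₀/Kb ≈ 19.8, so the small-x approximation fails. Use the quadratic:
x = (−Kb + √(Kb² + 4·Kb·C₀))/2 = 1.55 × 10^-3 M
pOH = −log(1.55 × 10^-3) = 2.81; pH = 14.00 − 2.81 = 11.19

pH = 11.19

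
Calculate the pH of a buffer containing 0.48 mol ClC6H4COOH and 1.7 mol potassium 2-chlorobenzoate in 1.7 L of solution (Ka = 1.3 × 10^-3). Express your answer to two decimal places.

pH = 3.44

pKa = −log(1.3 × 10^-3) = 2.886
Henderson–Hasselbalch: pH = pKa + log([ClC6H4COO-]/[ClC6H4COOH]) = 2.886 + log(1.7/0.48)
pH = 2.886 + (+0.549) = 3.44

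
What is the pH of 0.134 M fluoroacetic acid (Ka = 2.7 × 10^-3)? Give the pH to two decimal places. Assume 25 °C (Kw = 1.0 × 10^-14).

pH = 1.75

FCH2COOH ⇌ FCH2COO- + H+
Let x = [H+] at equilibrium. Ka = x²/(0.134 − x).
Here C₀/Ka ≈ 49.6, so the small-x approximation fails. Use the quadratic:
x = (−Ka + √(Ka² + 4·Ka·C₀))/2 = 1.77 × 10^-2 M
pH = −log[H+] = −log(1.77 × 10^-2) = 1.75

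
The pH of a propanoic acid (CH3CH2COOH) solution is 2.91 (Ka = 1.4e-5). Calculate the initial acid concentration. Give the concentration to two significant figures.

C₀ = 1.1 × 10^-1 M

[H+] = 10^(-2.91) = 1.23 × 10^-3 M = x
Ka = x²/(C₀ − x) ⇒ C₀ = x + x²/Ka
C₀ = 1.23 × 10^-3 + (1.23 × 10^-3)²/(1.4 × 10^-5) = 1.09 × 10^-1 M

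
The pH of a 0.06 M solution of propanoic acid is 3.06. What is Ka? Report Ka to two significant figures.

Ka = 1.3 × 10^-5

[H+] = 10^(-3.06) = 8.71 × 10^-4 M
At equilibrium [HA] = 0.06 − 8.71 × 10^-4 = 5.91 × 10^-2 M
Ka = [H+][A-]/[HA] = (8.71 × 10^-4)² / 5.91 × 10^-2 = 1.3 × 10^-5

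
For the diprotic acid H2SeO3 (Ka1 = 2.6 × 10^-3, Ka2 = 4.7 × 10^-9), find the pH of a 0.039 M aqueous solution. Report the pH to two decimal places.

pH = 2.05

Since Ka1 ≫ Ka2, the first ionization dominates [H+].
Ka1 = x²/(0.039 − x) = 2.6 × 10^-3
Solving the quadratic: x = (−Ka1 + √(Ka1² + 4·Ka1·C₀))/2 = 8.85 × 10^-3 M
pH = −log(8.85 × 10^-3) = 2.05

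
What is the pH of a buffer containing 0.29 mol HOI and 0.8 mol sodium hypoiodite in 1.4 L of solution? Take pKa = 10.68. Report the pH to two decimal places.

pH = 11.12

pH = pKa + log([A⁻]/[HA]) = 10.68 + log(0.8/0.29)
pH = 10.68 + (+0.441) = 11.12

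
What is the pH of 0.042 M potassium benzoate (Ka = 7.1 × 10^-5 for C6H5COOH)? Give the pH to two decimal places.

pH = 8.39

C6H5COO- is the conjugate base of the weak acid C6H5COOH.
Kb = Kw/Ka = 1.0×10^-14 / 7.1 × 10^-5 = 1.41 × 10^-10
Kb = [OH-]²/(0.042 − [OH-]) = 1.41 × 10^-10
Since Kb ≪ C₀, [OH-] ≈ √(Kb·C₀) = 2.43 × 10^-6 M.
([OH-]/C₀ = 0.0058% < 5%, so the approximation holds.)
pOH = 5.61, so pH = 14.00 − pOH = 8.39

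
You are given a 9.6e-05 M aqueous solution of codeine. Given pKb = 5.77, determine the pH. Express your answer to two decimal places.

pH = 9.08

C18H21NO3 + H2O ⇌ C18H22NO3+ + OH-
Kb = 10^(−5.77) = 1.70 × 10^-6
Kb = x²/(9.6e-05 − x) = 1.70 × 10^-6
The 5% rule fails; solving x² + Kb·x − Kb·C₀ = 0 exactly:
x = (−Kb + √(Kb² + 4·Kb·C₀))/2 = 1.20 × 10^-5 M
pOH = 4.92, so pH = 14.00 − pOH = 9.08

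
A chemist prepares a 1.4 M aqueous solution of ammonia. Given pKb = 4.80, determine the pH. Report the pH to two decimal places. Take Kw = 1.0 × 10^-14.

NH3 + H2O ⇌ NH4+ + OH-
Kb = 10^(−4.80) = 1.58 × 10^-5
Kb = [OH-]²/(1.4 − [OH-]) = 1.58 × 10^-5
Neglecting [OH-] in the denominator: [OH-] = √(1.58 × 10^-5 × 1.4) = 4.70 × 10^-3 M
Check: 0.34% ionized — well under 5%, approximation valid.
pOH = −log(4.70 × 10^-3) = 2.33; pH = 14.00 − 2.33 = 11.67

pH = 11.67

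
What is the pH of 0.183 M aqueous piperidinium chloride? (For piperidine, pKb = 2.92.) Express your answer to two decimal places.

C5H10NH2+ is the conjugate acid of the weak base C5H10NH.
Kb = 10^(−2.92) = 1.20 × 10^-3
Ka = Kw/Kb = 1.0×10^-14 / 1.20 × 10^-3 = 8.33 × 10^-12
From the ICE table, Ka = [H+]²/(0.183 − [H+]) = 8.33 × 10^-12.
Assume [H+] ≪ 0.183: [H+] ≈ √(8.33 × 10^-12 × 0.183) = 1.23 × 10^-6 M
([H+]/C₀ = 0.00067% < 5%, so the approximation holds.)
pH = −log[H+] = −log(1.23 × 10^-6) = 5.91

pH = 5.91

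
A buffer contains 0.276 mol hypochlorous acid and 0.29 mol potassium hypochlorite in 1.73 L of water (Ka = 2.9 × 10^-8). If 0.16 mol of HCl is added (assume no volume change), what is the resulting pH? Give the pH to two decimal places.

Added H+ converts OCl- to HOCl: HOCl → 0.436 mol, OCl- → 0.13 mol.
pKa = −log(2.9 × 10^-8) = 7.538
pH = pKa + log([A⁻]/[HA]) = 7.538 + log(0.13/0.436) = 7.538 -0.526

pH = 7.01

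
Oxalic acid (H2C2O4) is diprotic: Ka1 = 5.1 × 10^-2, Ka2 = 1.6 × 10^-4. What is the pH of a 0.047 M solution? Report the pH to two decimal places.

Since Ka1 ≫ Ka2, the first ionization dominates [H+].
Ka1 = x²/(0.047 − x) = 5.1 × 10^-2
Solving the quadratic: x = (−Ka1 + √(Ka1² + 4·Ka1·C₀))/2 = 2.97 × 10^-2 M
pH = −log(2.97 × 10^-2) = 1.53

pH = 1.53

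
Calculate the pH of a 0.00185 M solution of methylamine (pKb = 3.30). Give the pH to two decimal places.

pH = 10.87

CH3NH2 + H2O ⇌ CH3NH3+ + OH-
Kb = 10^(−3.30) = 5.01 × 10^-4
Kb = [OH-]²/(0.00185 − [OH-]) = 5.01 × 10^-4
[OH-] is not negligible relative to C₀; solve [OH-]² + 0.000501·[OH-] − 9.27e-07 = 0.
[OH-] = (−Kb + √(Kb² + 4·Kb·C₀))/2 = 7.44 × 10^-4 M
pOH = 3.13, so pH = 14.00 − pOH = 10.87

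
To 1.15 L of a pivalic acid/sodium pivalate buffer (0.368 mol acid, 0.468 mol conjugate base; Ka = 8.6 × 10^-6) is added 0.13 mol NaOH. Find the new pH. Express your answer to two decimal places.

OH- converts (CH3)3CCOOH to (CH3)3CCOO-: (CH3)3CCOOH → 0.238 mol, (CH3)3CCOO- → 0.598 mol.
pKa = −log(8.6 × 10^-6) = 5.066
Henderson–Hasselbalch with mole ratio 0.598/0.238: pH = 5.066 + (+0.400)

pH = 5.47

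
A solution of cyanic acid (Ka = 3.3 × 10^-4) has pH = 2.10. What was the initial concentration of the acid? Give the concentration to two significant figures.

[H+] = 10^(-2.10) = 7.94 × 10^-3 M = x
Ka = x²/(C₀ − x) ⇒ C₀ = x + x²/Ka
C₀ = 7.94 × 10^-3 + (7.94 × 10^-3)²/(3.3 × 10^-4) = 1.99 × 10^-1 M

C₀ = 2.0 × 10^-1 M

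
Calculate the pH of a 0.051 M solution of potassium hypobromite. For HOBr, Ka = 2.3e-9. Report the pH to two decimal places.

OBr- is the conjugate base of the weak acid HOBr.
Kb = Kw/Ka = 1.0×10^-14 / 2.3 × 10^-9 = 4.35 × 10^-6
Let x = [OH-] at equilibrium. Kb = x²/(0.051 − x).
Neglecting x in the denominator: x = √(4.35 × 10^-6 × 0.051) = 4.71 × 10^-4 M
(x/C₀ = 0.92% < 5%, so the approximation holds.)
pOH = −log(4.71 × 10^-4) = 3.33; pH = 14.00 − 3.33 = 10.67

pH = 10.67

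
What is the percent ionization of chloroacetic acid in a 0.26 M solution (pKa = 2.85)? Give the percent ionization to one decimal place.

ClCH2COOH ⇌ ClCH2COO- + H+; let x = [H+] at equilibrium.
Ka = 10^(−2.85) = 1.41 × 10^-3
Solve x² + 0.00141x − 0.000367 = 0 → x = 1.85 × 10^-2 M
% ionization = x/C₀ × 100% = 1.85 × 10^-2/0.26 × 100% = 7.1%

7.1%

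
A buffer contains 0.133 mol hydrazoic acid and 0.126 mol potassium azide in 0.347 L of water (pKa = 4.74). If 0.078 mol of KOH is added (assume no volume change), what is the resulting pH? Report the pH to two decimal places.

pH = 5.31

OH- converts HN3 to N3-: HN3 → 0.055 mol, N3- → 0.204 mol.
Henderson–Hasselbalch with mole ratio 0.204/0.055: pH = 4.74 + (+0.569)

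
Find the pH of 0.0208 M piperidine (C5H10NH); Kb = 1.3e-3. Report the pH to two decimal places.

C5H10NH + H2O ⇌ C5H10NH2+ + OH-
Kb = [OH-]²/(0.0208 − [OH-]) = 1.3 × 10^-3
The 5% rule fails; solving [OH-]² + Kb·[OH-] − Kb·C₀ = 0 exactly:
[OH-] = (−Kb + √(Kb² + 4·Kb·C₀))/2 = 4.59 × 10^-3 M
pOH = 2.34, so pH = 14.00 − pOH = 11.66

pH = 11.66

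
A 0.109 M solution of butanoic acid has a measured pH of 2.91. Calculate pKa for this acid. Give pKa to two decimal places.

[H+] = 10^(-2.91) = 1.23 × 10^-3 M
At equilibrium [HA] = 0.109 − 1.23 × 10^-3 = 1.08 × 10^-1 M
Ka = [H+][A-]/[HA] = (1.23 × 10^-3)² / 1.08 × 10^-1 = 1.40 × 10^-5
pKa = -log(1.40 × 10^-5) = 4.85

pKa = 4.85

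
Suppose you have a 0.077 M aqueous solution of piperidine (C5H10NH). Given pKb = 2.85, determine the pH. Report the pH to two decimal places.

pH = 11.99

C5H10NH + H2O ⇌ C5H10NH2+ + OH-
Kb = 10^(−2.85) = 1.41 × 10^-3
Kb = [OH-]²/(0.077 − [OH-]) = 1.41 × 10^-3
[OH-] is not negligible relative to C₀; solve [OH-]² + 0.00141·[OH-] − 0.000109 = 0.
[OH-] = [−0.00141 + √(0.00141² + 0.000434)]/2 = 9.74 × 10^-3 M
pOH = −log(9.74 × 10^-3) = 2.01; pH = 14.00 − 2.01 = 11.99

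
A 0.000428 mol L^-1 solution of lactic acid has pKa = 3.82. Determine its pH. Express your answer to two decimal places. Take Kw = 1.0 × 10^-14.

pH = 3.72

CH3CH(OH)COOH ⇌ CH3CH(OH)COO- + H+
Ka = 10^(−3.82) = 1.51 × 10^-4
Let x = [H+] at equilibrium. Ka = x²/(0.000428 − x).
Here C₀/Ka ≈ 2.83, so the small-x approximation fails. Use the quadratic:
x = (−Ka + √(Ka² + 4·Ka·C₀))/2 = 1.90 × 10^-4 M
pH = −log[H+] = −log(1.90 × 10^-4) = 3.72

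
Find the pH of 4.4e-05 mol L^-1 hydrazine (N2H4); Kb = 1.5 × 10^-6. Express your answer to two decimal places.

pH = 8.87

N2H4 + H2O ⇌ N2H5+ + OH-
Kb = [OH-]²/(4.4e-05 − [OH-]) = 1.5 × 10^-6
[OH-] is not negligible relative to C₀; solve [OH-]² + 1.5e-06·[OH-] − 6.6e-11 = 0.
[OH-] = [−1.5e-06 + √(1.5e-06² + 2.64e-10)]/2 = 7.41 × 10^-6 M
pOH = 5.13, so pH = 14.00 − pOH = 8.87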